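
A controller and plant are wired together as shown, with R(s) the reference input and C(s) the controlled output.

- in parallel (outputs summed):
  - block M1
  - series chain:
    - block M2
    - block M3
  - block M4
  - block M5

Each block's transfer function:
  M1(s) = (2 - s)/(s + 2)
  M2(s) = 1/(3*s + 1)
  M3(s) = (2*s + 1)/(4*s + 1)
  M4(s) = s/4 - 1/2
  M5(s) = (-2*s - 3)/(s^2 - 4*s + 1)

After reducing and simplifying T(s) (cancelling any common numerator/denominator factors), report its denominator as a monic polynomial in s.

1. series reduction of M2, M3, giving (2*s + 1)/(12*s^2 + 7*s + 1)
2. sum the parallel branches M1, (M2*M3), M4, M5, giving (12*s^6 - 89*s^5 + 109*s^4 - 505*s^3 - 627*s^2 - 200*s - 12)/(48*s^5 - 68*s^4 - 388*s^3 - 108*s^2 + 28*s + 8)
That last expression is T(s), already simplified. Scaling its denominator by 1/48 (the reciprocal of the leading coefficient) yields the monic denominator.

Answer: s^5 - 17*s^4/12 - 97*s^3/12 - 9*s^2/4 + 7*s/12 + 1/6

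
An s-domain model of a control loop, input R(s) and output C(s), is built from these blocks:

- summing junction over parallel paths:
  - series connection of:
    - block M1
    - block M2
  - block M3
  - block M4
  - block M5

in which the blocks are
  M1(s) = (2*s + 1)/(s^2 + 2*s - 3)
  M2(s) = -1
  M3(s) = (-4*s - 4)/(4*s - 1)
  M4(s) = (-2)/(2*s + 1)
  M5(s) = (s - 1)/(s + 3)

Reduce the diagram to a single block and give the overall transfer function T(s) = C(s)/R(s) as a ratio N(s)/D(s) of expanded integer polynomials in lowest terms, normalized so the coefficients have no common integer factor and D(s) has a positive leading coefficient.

Answer: (-66*s^3 - 27*s^2 + 60*s + 6)/(8*s^4 + 18*s^3 - 21*s^2 - 8*s + 3)

Working:
Step 1: multiply M1, M2 (series) gives (-2*s - 1)/(s^2 + 2*s - 3)
Step 2: parallel reduction of (M1*M2), M3, M4, M5; the result is T(s) itself (integer coefficients, no common factor, positive leading denominator coefficient)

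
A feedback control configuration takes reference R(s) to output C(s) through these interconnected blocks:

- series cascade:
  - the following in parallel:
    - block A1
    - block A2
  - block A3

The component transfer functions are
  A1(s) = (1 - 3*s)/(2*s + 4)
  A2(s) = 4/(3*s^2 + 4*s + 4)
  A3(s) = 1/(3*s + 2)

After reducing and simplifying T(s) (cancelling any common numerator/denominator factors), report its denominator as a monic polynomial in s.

Reducing step by step:

Step 1 - reduce the parallel group A1, A2 -> (-9*s^3 - 9*s^2 + 20)/(6*s^3 + 20*s^2 + 24*s + 16)
Step 2 - cascade (A1+A2), A3 -> (-9*s^3 - 9*s^2 + 20)/(18*s^4 + 72*s^3 + 112*s^2 + 96*s + 32)
That last expression is T(s), already simplified. Scaling its denominator by 1/18 (the reciprocal of the leading coefficient) yields the monic denominator.

Answer: s^4 + 4*s^3 + 56*s^2/9 + 16*s/3 + 16/9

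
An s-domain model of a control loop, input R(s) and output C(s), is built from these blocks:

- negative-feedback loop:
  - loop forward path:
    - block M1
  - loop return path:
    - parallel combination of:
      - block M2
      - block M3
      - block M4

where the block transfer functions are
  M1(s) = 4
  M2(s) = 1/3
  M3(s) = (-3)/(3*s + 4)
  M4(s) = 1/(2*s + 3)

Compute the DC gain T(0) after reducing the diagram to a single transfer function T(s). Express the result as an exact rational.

Reducing step by step:

1. combine M2, M3, M4 in parallel, giving (6*s^2 + 8*s - 3)/(18*s^2 + 51*s + 36)
2. feedback reduction of M1, (M2+M3+M4), giving (72*s^2 + 204*s + 144)/(42*s^2 + 83*s + 24)
The step-2 result is T(s). Setting s = 0: T(0) = 144/24 = 6.

Answer: 6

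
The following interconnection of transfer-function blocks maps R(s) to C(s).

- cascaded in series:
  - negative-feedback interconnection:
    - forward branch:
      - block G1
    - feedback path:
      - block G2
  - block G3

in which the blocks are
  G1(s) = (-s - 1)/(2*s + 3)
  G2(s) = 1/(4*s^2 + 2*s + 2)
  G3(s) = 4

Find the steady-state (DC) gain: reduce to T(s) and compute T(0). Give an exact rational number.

(1) close the feedback loop around G1, G2 gives (-4*s^3 - 6*s^2 - 4*s - 2)/(8*s^3 + 16*s^2 + 9*s + 5)
(2) combine [G1/(1+G1*G2)], G3 in series gives (-16*s^3 - 24*s^2 - 16*s - 8)/(8*s^3 + 16*s^2 + 9*s + 5)
Step 2 gives the overall T(s). Then T(0) = -8/5.

Therefore the answer is -8/5.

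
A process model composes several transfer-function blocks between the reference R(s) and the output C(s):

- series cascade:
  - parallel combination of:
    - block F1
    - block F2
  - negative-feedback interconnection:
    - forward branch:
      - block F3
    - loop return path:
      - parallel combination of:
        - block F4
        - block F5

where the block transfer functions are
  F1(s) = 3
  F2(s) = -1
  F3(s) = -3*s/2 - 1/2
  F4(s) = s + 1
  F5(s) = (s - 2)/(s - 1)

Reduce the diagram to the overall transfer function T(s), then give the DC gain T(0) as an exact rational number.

The answer is 2.

Reasoning:
[1] combine F1, F2 in parallel: 2
[2] reduce the parallel group F4, F5: (s^2 + s - 3)/(s - 1)
[3] collapse the loop (F3 forward, (F4+F5) return): (3*s^2 - 2*s - 1)/(3*s^3 + 4*s^2 - 10*s - 1)
[4] reduce the series chain (F1+F2), [F3/(1+F3*(F4+F5))]: (6*s^2 - 4*s - 2)/(3*s^3 + 4*s^2 - 10*s - 1)
Evaluating the step-4 result (the overall T(s)) at s = 0 gives T(0) = -2/(-1) = 2.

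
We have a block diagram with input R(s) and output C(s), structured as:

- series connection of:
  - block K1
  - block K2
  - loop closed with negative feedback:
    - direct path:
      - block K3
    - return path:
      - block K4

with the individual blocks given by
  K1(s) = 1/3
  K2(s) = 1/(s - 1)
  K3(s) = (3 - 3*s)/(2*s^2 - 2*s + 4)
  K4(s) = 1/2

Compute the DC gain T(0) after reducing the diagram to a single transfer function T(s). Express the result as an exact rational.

First reduce the diagram to T(s).

Step 1. feedback reduction of K3, K4 = (6 - 6*s)/(4*s^2 - 7*s + 11)
Step 2. multiply K1, K2, [K3/(1+K3*K4)] (series) = (-2)/(4*s^2 - 7*s + 11)
Step 2 gives the overall T(s). Then T(0) = -2/11.

Answer: -2/11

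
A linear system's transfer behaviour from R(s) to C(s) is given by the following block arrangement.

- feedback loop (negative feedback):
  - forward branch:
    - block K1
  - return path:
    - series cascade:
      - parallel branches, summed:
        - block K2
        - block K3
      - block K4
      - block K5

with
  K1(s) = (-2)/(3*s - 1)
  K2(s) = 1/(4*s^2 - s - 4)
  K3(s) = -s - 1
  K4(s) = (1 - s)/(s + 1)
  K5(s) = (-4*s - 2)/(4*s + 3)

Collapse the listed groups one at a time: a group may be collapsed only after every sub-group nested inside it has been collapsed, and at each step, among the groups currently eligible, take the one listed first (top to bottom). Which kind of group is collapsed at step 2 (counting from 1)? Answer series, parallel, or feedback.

1. reduce the parallel group K2, K3
2. combine (K2+K3), K4, K5 in series
3. reduce the feedback loop with forward K1 and return ((K2+K3)*K4*K5)
The group at step 2 is a series group.

Hence the answer: series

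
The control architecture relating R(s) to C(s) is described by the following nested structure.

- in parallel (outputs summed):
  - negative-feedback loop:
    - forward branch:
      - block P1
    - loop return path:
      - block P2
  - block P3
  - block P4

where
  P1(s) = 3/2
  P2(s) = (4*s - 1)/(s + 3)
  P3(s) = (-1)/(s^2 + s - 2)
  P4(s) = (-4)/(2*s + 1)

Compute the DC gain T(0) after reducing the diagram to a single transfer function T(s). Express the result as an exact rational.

First reduce the diagram to T(s).

[1] feedback reduction of P1, P2: (3*s + 9)/(14*s + 3)
[2] reduce the parallel group [P1/(1+P1*P2)], P3, P4: (6*s^4 - 29*s^3 - 78*s^2 + 47*s + 3)/(28*s^4 + 48*s^3 - 33*s^2 - 37*s - 6)
The step-2 result is T(s). Setting s = 0: T(0) = 3/(-6) = -1/2.

Answer: -1/2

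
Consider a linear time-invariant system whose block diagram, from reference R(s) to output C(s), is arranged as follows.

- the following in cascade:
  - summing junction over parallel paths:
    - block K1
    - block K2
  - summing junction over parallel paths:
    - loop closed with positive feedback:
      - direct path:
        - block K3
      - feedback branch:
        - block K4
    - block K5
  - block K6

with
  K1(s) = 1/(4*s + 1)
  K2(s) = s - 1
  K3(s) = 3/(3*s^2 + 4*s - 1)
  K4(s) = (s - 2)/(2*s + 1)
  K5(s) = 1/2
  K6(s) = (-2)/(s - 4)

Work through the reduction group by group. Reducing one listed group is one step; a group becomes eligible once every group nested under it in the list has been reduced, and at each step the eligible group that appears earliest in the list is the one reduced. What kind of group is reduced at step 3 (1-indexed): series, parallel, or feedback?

Step 1: add K1, K2 (parallel)
Step 2: collapse the loop (K3 forward, K4 return)
Step 3: combine [K3/(1-K3*K4)], K5 in parallel
Step 4: reduce the series chain (K1+K2), ([K3/(1-K3*K4)]+K5), K6
The group at step 3 is a parallel group.

Hence the answer: parallel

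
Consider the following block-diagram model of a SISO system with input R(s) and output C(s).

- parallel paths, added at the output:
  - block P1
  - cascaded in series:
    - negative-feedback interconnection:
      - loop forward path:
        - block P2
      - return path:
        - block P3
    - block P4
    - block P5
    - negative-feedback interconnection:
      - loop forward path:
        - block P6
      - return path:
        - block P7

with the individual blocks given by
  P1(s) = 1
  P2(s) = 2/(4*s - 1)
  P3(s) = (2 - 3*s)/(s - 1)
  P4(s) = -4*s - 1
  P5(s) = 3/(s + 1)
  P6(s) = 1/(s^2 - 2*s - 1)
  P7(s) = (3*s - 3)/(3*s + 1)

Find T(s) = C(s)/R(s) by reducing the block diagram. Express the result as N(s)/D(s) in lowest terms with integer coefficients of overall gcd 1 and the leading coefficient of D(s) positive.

Answer: (12*s^6 - 41*s^5 + 9*s^4 - 29*s^3 + 45*s^2 + 50*s - 14)/(12*s^6 - 41*s^5 + 9*s^4 + 43*s^3 + 15*s^2 + 14*s - 20)

Working:
1. close the feedback loop around P2, P3 = (2*s - 2)/(4*s^2 - 11*s + 5)
2. apply the feedback formula to P6, P7 = (3*s + 1)/(3*s^3 - 5*s^2 - 2*s - 4)
3. cascade [P2/(1+P2*P3)], P4, P5, [P6/(1+P6*P7)] = (-72*s^3 + 30*s^2 + 36*s + 6)/(12*s^6 - 41*s^5 + 9*s^4 + 43*s^3 + 15*s^2 + 14*s - 20)
4. parallel reduction of P1, ([P2/(1+P2*P3)]*P4*P5*[P6/(1+P6*P7)]), which is the overall transfer function T(s) = C(s)/R(s) in lowest terms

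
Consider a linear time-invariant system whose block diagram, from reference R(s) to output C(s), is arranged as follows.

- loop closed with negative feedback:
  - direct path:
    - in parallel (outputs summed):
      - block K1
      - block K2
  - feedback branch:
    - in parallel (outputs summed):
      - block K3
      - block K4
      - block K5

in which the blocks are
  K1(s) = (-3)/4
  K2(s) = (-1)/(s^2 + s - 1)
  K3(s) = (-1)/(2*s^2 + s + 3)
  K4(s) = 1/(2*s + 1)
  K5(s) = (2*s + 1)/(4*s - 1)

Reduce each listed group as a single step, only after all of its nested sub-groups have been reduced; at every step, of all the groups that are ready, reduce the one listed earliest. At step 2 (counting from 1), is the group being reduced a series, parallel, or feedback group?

Step 1: sum the parallel branches K1, K2
Step 2: sum the parallel branches K3, K4, K5
Step 3: apply the feedback formula to (K1+K2), (K3+K4+K5)
Step 2: parallel.

Answer: parallel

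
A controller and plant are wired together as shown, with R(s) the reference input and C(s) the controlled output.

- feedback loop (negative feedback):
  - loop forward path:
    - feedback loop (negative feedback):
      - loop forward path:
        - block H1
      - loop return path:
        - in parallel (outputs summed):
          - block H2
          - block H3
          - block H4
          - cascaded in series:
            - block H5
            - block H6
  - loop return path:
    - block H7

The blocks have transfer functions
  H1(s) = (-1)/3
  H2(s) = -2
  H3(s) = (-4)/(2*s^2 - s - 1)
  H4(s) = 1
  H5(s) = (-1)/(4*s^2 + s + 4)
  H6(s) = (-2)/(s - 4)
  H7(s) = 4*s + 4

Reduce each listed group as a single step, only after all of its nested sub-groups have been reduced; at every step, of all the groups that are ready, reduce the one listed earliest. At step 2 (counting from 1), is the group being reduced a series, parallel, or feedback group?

Step 1. combine H5, H6 in series
Step 2. sum the parallel branches H2, H3, H4, (H5*H6)
Step 3. close the feedback loop around H1, (H2+H3+H4+(H5*H6))
Step 4. apply the feedback formula to [H1/(1+H1*(H2+H3+H4+(H5*H6)))], H7
The group at step 2 is a parallel group.

Answer: parallel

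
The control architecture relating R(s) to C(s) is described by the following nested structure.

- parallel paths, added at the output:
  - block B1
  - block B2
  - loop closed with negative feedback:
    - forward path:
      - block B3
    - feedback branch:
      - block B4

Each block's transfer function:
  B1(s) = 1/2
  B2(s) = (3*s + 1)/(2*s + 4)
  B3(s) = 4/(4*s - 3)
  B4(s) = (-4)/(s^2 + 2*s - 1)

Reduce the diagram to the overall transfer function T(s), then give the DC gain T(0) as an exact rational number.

Step 1: close the feedback loop around B3, B4: (4*s^2 + 8*s - 4)/(4*s^3 + 5*s^2 - 10*s - 13)
Step 2: combine B1, B2, [B3/(1+B3*B4)] in parallel: (16*s^4 + 40*s^3 + 7*s^2 - 58*s - 55)/(8*s^4 + 26*s^3 - 66*s - 52)
The step-2 result is T(s). Setting s = 0: T(0) = -55/(-52) = 55/52.

Final answer: 55/52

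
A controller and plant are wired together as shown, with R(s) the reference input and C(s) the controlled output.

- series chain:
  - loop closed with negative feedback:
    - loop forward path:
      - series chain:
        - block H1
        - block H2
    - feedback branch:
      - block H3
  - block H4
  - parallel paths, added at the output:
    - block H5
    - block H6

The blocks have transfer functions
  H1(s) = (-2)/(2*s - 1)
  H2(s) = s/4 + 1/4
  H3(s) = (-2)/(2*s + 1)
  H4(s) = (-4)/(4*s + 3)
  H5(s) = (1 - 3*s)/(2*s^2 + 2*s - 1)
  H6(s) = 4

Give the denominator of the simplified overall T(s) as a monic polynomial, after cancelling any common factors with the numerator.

Step 1 - reduce the series chain H1, H2: (-s - 1)/(4*s - 2)
Step 2 - feedback reduction of (H1*H2), H3: (-2*s^2 - 3*s - 1)/(8*s^2 + 2*s)
Step 3 - reduce the parallel group H5, H6: (8*s^2 + 5*s - 3)/(2*s^2 + 2*s - 1)
Step 4 - cascade [(H1*H2)/(1+(H1*H2)*H3)], H4, (H5+H6): (32*s^4 + 68*s^3 + 34*s^2 - 8*s - 6)/(32*s^5 + 64*s^4 + 22*s^3 - 10*s^2 - 3*s)
No further cancellation is possible in the step-4 result, so that is T(s). Its denominator becomes monic after dividing by the leading coefficient 32.

Answer: s^5 + 2*s^4 + 11*s^3/16 - 5*s^2/16 - 3*s/32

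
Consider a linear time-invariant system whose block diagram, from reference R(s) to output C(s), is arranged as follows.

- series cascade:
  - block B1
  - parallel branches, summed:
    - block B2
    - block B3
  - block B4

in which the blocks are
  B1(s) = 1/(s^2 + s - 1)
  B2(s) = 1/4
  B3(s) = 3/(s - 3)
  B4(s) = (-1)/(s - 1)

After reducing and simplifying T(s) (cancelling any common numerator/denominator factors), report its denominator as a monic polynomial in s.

Step 1. add B2, B3 (parallel): (s + 9)/(4*s - 12)
Step 2. series reduction of B1, (B2+B3), B4: (-s - 9)/(4*s^4 - 12*s^3 - 8*s^2 + 28*s - 12)
Step 2 gives the fully reduced T(s), with no common factor left to cancel. The denominator's leading coefficient is 4, so divide each of its coefficients by 4 to get the monic form.

Therefore the answer is s^4 - 3*s^3 - 2*s^2 + 7*s - 3.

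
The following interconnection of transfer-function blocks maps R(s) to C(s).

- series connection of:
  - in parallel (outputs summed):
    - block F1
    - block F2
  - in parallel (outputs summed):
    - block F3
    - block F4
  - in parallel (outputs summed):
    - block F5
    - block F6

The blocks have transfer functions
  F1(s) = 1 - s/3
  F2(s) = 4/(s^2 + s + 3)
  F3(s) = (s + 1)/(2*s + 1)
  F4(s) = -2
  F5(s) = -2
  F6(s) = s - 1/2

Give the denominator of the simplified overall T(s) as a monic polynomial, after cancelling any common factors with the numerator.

The answer is s^3 + 3*s^2/2 + 7*s/2 + 3/2.

Reasoning:
[1] sum the parallel branches F1, F2 gives (-s^3 + 2*s^2 + 21)/(3*s^2 + 3*s + 9)
[2] parallel reduction of F3, F4 gives (-3*s - 1)/(2*s + 1)
[3] combine F5, F6 in parallel gives s - 5/2
[4] cascade (F1+F2), (F3+F4), (F5+F6) gives (6*s^5 - 25*s^4 + 21*s^3 - 116*s^2 + 273*s + 105)/(12*s^3 + 18*s^2 + 42*s + 18)
T(s) is the step-4 result (common factors already cancelled). Leading coefficient of the denominator: 12. Divide through by 12 for the monic polynomial.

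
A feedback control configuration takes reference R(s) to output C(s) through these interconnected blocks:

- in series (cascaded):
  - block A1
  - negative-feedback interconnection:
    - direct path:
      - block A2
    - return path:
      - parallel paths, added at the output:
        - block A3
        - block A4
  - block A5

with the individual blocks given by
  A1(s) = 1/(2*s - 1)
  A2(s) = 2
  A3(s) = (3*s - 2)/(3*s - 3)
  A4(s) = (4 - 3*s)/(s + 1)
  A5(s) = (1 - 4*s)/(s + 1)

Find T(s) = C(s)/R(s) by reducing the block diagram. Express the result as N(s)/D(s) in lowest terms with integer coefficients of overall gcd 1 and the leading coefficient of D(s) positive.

Reducing step by step:

Step 1. reduce the parallel group A3, A4 -> (-6*s^2 + 22*s - 14)/(3*s^2 - 3)
Step 2. close the feedback loop around A2, (A3+A4) -> (6 - 6*s^2)/(9*s^2 - 44*s + 31)
Step 3. multiply A1, [A2/(1+A2*(A3+A4))], A5 (series); the result is T(s) itself (integer coefficients, no common factor, positive leading denominator coefficient)

Answer: (24*s^2 - 30*s + 6)/(18*s^3 - 97*s^2 + 106*s - 31)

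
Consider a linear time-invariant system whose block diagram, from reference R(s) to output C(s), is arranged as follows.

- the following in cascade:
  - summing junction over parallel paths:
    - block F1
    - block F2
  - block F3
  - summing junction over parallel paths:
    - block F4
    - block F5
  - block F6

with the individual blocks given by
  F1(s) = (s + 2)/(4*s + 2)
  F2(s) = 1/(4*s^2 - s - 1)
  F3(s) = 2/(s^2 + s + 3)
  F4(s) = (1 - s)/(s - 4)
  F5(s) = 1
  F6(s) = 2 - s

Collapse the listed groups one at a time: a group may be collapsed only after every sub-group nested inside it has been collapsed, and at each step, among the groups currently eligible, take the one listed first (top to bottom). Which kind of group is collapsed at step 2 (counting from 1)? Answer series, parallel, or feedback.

The answer is parallel.

Reasoning:
[1] reduce the parallel group F1, F2
[2] parallel reduction of F4, F5
[3] combine (F1+F2), F3, (F4+F5), F6 in series
Step 2: parallel.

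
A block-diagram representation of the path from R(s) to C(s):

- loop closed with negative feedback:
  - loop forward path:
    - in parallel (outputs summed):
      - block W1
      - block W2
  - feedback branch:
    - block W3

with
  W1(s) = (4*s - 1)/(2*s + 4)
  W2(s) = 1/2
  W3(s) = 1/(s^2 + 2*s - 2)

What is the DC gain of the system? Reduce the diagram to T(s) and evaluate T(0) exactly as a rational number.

1. sum the parallel branches W1, W2 = (5*s + 1)/(2*s + 4)
2. collapse the loop ((W1+W2) forward, W3 return) = (5*s^3 + 11*s^2 - 8*s - 2)/(2*s^3 + 8*s^2 + 9*s - 7)
Step 2 gives the overall T(s). Then T(0) = -2/(-7) = 2/7.

Therefore the answer is 2/7.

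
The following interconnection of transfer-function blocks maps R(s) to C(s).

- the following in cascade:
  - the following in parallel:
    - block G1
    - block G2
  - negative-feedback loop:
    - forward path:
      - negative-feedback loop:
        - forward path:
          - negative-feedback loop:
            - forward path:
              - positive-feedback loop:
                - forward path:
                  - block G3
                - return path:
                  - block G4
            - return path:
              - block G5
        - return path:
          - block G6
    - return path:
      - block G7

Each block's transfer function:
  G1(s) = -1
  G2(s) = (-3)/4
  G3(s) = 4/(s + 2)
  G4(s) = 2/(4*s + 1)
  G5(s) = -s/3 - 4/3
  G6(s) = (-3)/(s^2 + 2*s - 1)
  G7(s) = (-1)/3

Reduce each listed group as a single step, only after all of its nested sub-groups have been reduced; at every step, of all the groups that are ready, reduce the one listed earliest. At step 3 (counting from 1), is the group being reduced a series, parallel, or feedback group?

(1) sum the parallel branches G1, G2
(2) collapse the loop (G3 forward, G4 return)
(3) close the feedback loop around [G3/(1-G3*G4)], G5
(4) apply the feedback formula to [[G3/(1-G3*G4)]/(1+[G3/(1-G3*G4)]*G5)], G6
(5) reduce the feedback loop with forward [[[G3/(1-G3*G4)]/(1+[G3/(1-G3*G4)]*G5)]/(1+[[G3/(1-G3*G4)]/(1+[G3/(1-G3*G4)]*G5)]*G6)] and return G7
(6) cascade (G1+G2), [[[[G3/(1-G3*G4)]/(1+[G3/(1-G3*G4)]*G5)]/(1+[[G3/(1-G3*G4)]/(1+[G3/(1-G3*G4)]*G5)]*G6)]/(1+[[[G3/(1-G3*G4)]/(1+[G3/(1-G3*G4)]*G5)]/(1+[[G3/(1-G3*G4)]/(1+[G3/(1-G3*G4)]*G5)]*G6)]*G7)]
Step 3: feedback.

Answer: feedback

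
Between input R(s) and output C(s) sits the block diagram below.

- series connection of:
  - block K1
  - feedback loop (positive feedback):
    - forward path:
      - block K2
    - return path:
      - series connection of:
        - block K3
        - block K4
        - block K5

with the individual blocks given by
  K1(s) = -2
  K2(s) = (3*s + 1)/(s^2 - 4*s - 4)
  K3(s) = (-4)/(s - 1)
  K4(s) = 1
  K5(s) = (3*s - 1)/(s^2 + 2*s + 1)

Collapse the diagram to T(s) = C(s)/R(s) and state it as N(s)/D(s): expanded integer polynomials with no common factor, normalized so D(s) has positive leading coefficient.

First reduce the diagram to T(s).

(1) multiply K3, K4, K5 (series) gives (4 - 12*s)/(s^3 + s^2 - s - 1)
(2) collapse the loop (K2 forward, (K3*K4*K5) return) gives (3*s^4 + 4*s^3 - 2*s^2 - 4*s - 1)/(s^5 - 3*s^4 - 9*s^3 + 35*s^2 + 8*s)
(3) cascade K1, [K2/(1-K2*(K3*K4*K5))], which is the overall transfer function T(s) = C(s)/R(s) in lowest terms

Answer: (-6*s^4 - 8*s^3 + 4*s^2 + 8*s + 2)/(s^5 - 3*s^4 - 9*s^3 + 35*s^2 + 8*s)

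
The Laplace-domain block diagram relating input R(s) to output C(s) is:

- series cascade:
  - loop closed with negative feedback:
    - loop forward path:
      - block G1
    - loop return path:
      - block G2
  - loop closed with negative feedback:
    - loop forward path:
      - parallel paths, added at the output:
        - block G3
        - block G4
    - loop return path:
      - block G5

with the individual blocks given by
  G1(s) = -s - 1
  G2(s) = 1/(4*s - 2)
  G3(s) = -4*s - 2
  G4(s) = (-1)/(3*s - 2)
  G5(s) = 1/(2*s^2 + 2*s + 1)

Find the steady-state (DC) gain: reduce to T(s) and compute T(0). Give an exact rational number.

(1) close the feedback loop around G1, G2 = (-4*s^2 - 2*s + 2)/(3*s - 3)
(2) combine G3, G4 in parallel = (-12*s^2 + 2*s + 3)/(3*s - 2)
(3) feedback reduction of (G3+G4), G5 = (-24*s^4 - 20*s^3 - 2*s^2 + 8*s + 3)/(6*s^3 - 10*s^2 + s + 1)
(4) combine [G1/(1+G1*G2)], [(G3+G4)/(1+(G3+G4)*G5)] in series = (96*s^6 + 128*s^5 - 68*s^3 - 32*s^2 + 10*s + 6)/(18*s^4 - 48*s^3 + 33*s^2 - 3)
Evaluating the step-4 result (the overall T(s)) at s = 0 gives T(0) = 6/(-3) = -2.

Answer: -2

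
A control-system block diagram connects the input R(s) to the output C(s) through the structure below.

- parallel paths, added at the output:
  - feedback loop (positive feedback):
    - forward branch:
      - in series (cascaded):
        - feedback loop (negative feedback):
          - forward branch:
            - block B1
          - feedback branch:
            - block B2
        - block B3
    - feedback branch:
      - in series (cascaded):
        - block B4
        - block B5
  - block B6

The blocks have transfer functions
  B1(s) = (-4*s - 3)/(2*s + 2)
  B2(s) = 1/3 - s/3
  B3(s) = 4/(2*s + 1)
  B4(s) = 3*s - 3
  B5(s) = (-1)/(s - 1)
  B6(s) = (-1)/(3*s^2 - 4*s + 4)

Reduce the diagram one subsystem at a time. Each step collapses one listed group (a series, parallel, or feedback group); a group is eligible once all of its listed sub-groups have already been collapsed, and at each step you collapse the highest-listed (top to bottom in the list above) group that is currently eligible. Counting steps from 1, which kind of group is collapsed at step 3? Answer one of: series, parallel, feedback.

1. apply the feedback formula to B1, B2
2. combine [B1/(1+B1*B2)], B3 in series
3. reduce the series chain B4, B5
4. apply the feedback formula to ([B1/(1+B1*B2)]*B3), (B4*B5)
5. combine [([B1/(1+B1*B2)]*B3)/(1-([B1/(1+B1*B2)]*B3)*(B4*B5))], B6 in parallel
Step 3 collapses a series group.

Final answer: series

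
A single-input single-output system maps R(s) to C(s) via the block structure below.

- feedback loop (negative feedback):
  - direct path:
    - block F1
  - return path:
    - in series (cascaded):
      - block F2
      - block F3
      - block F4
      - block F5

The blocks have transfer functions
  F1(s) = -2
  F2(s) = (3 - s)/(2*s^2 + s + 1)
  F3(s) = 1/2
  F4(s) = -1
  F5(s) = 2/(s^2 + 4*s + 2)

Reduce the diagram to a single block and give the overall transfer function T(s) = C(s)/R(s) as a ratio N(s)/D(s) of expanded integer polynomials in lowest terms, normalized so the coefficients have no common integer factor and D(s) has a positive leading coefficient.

Step 1 - cascade F2, F3, F4, F5 = (s - 3)/(2*s^4 + 9*s^3 + 9*s^2 + 6*s + 2)
Step 2 - apply the feedback formula to F1, (F2*F3*F4*F5): this yields T(s), and no further normalization is needed

Hence the answer: (-4*s^4 - 18*s^3 - 18*s^2 - 12*s - 4)/(2*s^4 + 9*s^3 + 9*s^2 + 4*s + 8)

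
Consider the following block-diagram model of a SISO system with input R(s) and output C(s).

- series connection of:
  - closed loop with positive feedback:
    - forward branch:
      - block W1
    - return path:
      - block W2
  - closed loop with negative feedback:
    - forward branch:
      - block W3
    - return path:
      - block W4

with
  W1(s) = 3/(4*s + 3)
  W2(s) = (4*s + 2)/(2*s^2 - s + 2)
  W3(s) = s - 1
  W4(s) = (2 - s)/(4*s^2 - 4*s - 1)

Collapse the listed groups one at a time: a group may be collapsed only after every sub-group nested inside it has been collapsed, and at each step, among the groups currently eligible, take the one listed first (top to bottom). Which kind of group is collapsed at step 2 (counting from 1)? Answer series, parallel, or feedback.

Answer: feedback

Working:
[1] close the feedback loop around W1, W2
[2] feedback reduction of W3, W4
[3] multiply [W1/(1-W1*W2)], [W3/(1+W3*W4)] (series)
At step 2 the group reduced is feedback.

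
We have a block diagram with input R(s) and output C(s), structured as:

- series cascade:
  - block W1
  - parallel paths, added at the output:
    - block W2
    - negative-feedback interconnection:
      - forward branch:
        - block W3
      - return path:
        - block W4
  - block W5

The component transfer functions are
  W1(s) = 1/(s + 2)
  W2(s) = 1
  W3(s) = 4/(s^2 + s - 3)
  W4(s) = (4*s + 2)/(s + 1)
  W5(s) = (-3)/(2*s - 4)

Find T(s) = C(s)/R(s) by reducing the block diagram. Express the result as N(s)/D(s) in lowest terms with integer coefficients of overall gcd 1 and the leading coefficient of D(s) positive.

The answer is (-3*s^3 - 6*s^2 - 54*s - 27)/(2*s^5 + 4*s^4 + 20*s^3 - 6*s^2 - 112*s - 40).

Reasoning:
Step 1 - collapse the loop (W3 forward, W4 return) gives (4*s + 4)/(s^3 + 2*s^2 + 14*s + 5)
Step 2 - parallel reduction of W2, [W3/(1+W3*W4)] gives (s^3 + 2*s^2 + 18*s + 9)/(s^3 + 2*s^2 + 14*s + 5)
Step 3 - multiply W1, (W2+[W3/(1+W3*W4)]), W5 (series): this yields T(s), and no further normalization is needed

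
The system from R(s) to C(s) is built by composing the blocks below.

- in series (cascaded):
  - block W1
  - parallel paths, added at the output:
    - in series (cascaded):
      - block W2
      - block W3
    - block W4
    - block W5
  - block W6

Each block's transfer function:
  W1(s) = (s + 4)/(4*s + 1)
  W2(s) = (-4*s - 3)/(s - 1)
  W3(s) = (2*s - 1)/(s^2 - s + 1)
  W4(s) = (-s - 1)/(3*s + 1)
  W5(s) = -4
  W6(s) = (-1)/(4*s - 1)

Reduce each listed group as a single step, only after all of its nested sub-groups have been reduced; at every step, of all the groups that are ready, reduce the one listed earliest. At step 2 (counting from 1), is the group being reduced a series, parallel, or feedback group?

Step 1. series reduction of W2, W3
Step 2. parallel reduction of (W2*W3), W4, W5
Step 3. reduce the series chain W1, ((W2*W3)+W4+W5), W6
Step 2 collapses a parallel group.

Therefore the answer is parallel.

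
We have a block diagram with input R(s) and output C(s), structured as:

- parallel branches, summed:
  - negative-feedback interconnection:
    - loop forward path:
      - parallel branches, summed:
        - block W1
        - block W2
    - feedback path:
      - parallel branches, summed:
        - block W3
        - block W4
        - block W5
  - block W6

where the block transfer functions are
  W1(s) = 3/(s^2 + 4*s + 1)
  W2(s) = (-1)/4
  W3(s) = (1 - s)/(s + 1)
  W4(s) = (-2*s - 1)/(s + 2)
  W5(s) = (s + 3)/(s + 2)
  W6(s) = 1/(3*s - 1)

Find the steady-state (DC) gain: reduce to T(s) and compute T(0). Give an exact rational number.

[1] reduce the parallel group W1, W2: (-s^2 - 4*s + 11)/(4*s^2 + 16*s + 4)
[2] reduce the parallel group W3, W4, W5: (4 - 2*s^2)/(s^2 + 3*s + 2)
[3] close the feedback loop around (W1+W2), (W3+W4+W5): (-s^4 - 7*s^3 - 3*s^2 + 25*s + 22)/(6*s^4 + 36*s^3 + 34*s^2 + 28*s + 52)
[4] sum the parallel branches [(W1+W2)/(1+(W1+W2)*(W3+W4+W5))], W6: (-3*s^5 - 14*s^4 + 34*s^3 + 112*s^2 + 69*s + 30)/(18*s^5 + 102*s^4 + 66*s^3 + 50*s^2 + 128*s - 52)
The step-4 result is T(s). Setting s = 0: T(0) = 30/(-52) = -15/26.

Answer: -15/26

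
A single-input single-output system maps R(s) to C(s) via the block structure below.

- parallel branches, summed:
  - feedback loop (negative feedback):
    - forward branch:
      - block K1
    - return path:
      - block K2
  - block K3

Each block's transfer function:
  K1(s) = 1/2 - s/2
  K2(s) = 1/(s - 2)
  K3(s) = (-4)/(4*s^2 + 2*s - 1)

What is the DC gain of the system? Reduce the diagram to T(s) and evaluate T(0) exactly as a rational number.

[1] collapse the loop (K1 forward, K2 return); result (-s^2 + 3*s - 2)/(s - 3)
[2] reduce the parallel group [K1/(1+K1*K2)], K3; result (-4*s^4 + 10*s^3 - s^2 - 11*s + 14)/(4*s^3 - 10*s^2 - 7*s + 3)
Step 2 gives the overall T(s). Then T(0) = 14/3.

Therefore the answer is 14/3.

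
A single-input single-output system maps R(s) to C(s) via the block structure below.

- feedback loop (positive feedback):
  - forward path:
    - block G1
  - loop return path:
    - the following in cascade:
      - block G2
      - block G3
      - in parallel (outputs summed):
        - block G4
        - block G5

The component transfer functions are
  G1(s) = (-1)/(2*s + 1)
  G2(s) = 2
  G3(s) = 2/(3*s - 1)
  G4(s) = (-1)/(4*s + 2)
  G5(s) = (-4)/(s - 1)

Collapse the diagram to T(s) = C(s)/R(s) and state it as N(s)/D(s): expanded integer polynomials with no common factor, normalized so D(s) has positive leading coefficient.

Answer: (-6*s^3 + 5*s^2 + 2*s - 1)/(12*s^4 - 4*s^3 - 9*s^2 - 34*s - 13)

Working:
(1) add G4, G5 (parallel): (-17*s - 7)/(4*s^2 - 2*s - 2)
(2) multiply G2, G3, (G4+G5) (series): (-34*s - 14)/(6*s^3 - 5*s^2 - 2*s + 1)
(3) reduce the feedback loop with forward G1 and return (G2*G3*(G4+G5)), giving the overall T(s)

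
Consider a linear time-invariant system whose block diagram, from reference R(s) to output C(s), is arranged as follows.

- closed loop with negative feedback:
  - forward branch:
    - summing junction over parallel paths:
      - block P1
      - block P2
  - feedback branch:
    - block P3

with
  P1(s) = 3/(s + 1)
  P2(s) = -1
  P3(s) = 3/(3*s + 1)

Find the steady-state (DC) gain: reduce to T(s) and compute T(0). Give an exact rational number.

Answer: 2/7

Working:
(1) sum the parallel branches P1, P2; result (2 - s)/(s + 1)
(2) feedback reduction of (P1+P2), P3; result (-3*s^2 + 5*s + 2)/(3*s^2 + s + 7)
Evaluating the step-2 result (the overall T(s)) at s = 0 gives T(0) = 2/7.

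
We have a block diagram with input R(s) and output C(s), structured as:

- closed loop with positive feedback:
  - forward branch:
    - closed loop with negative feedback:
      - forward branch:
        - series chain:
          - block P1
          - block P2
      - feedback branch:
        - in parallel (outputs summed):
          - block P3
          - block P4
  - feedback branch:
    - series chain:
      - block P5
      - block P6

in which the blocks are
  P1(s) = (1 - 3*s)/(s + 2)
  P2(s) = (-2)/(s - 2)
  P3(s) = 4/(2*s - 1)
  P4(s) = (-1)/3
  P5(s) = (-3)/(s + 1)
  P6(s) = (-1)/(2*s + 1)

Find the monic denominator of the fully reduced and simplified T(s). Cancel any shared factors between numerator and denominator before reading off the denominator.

1. series reduction of P1, P2 = (6*s - 2)/(s^2 - 4)
2. add P3, P4 (parallel) = (13 - 2*s)/(6*s - 3)
3. apply the feedback formula to (P1*P2), (P3+P4) = (36*s^2 - 30*s + 6)/(6*s^3 - 15*s^2 + 58*s - 14)
4. multiply P5, P6 (series) = 3/(2*s^2 + 3*s + 1)
5. apply the feedback formula to [(P1*P2)/(1+(P1*P2)*(P3+P4))], (P5*P6) = (72*s^4 + 48*s^3 - 42*s^2 - 12*s + 6)/(12*s^5 - 12*s^4 + 77*s^3 + 23*s^2 + 106*s - 32)
Step 5 gives the fully reduced T(s), with no common factor left to cancel. The denominator's leading coefficient is 12, so divide each of its coefficients by 12 to get the monic form.

Answer: s^5 - s^4 + 77*s^3/12 + 23*s^2/12 + 53*s/6 - 8/3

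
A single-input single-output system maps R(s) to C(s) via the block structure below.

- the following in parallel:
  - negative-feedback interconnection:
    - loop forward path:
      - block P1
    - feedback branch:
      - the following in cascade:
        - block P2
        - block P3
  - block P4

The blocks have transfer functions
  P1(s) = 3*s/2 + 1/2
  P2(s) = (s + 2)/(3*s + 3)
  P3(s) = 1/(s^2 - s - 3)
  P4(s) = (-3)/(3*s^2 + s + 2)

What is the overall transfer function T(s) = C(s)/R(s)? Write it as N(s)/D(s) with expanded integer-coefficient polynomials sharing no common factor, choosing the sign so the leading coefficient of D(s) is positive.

1. series reduction of P2, P3; result (s + 2)/(3*s^3 - 12*s - 9)
2. apply the feedback formula to P1, (P2*P3); result (9*s^4 + 3*s^3 - 36*s^2 - 39*s - 9)/(6*s^3 + 3*s^2 - 17*s - 16)
3. reduce the parallel group [P1/(1+P1*(P2*P3))], P4; the result is T(s) itself (integer coefficients, no common factor, positive leading denominator coefficient)

Therefore the answer is (27*s^6 + 18*s^5 - 87*s^4 - 165*s^3 - 147*s^2 - 36*s + 30)/(18*s^5 + 15*s^4 - 36*s^3 - 59*s^2 - 50*s - 32).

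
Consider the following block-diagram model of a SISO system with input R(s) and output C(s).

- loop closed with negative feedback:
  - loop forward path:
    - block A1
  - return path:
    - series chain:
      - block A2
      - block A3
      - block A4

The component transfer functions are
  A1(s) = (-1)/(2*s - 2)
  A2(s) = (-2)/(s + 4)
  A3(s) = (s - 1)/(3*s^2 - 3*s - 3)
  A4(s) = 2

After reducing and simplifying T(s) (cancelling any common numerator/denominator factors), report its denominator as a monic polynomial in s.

Step 1 - multiply A2, A3, A4 (series): (4 - 4*s)/(3*s^3 + 9*s^2 - 15*s - 12)
Step 2 - reduce the feedback loop with forward A1 and return (A2*A3*A4): (-3*s^3 - 9*s^2 + 15*s + 12)/(6*s^4 + 12*s^3 - 48*s^2 + 10*s + 20)
The result of step 2 is T(s) in lowest terms. Its denominator has leading coefficient 6; dividing the denominator through by 6 makes it monic.

Hence the answer: s^4 + 2*s^3 - 8*s^2 + 5*s/3 + 10/3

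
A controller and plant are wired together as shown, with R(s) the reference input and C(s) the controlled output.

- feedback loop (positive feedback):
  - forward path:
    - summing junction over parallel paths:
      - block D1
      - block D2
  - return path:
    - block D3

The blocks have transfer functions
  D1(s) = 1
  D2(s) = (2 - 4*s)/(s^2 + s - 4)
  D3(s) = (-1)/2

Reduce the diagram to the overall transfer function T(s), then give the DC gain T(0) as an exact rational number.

Step 1: sum the parallel branches D1, D2, giving (s^2 - 3*s - 2)/(s^2 + s - 4)
Step 2: reduce the feedback loop with forward (D1+D2) and return D3, giving (2*s^2 - 6*s - 4)/(3*s^2 - s - 10)
Step 2 gives the overall T(s). Then T(0) = -4/(-10) = 2/5.

Therefore the answer is 2/5.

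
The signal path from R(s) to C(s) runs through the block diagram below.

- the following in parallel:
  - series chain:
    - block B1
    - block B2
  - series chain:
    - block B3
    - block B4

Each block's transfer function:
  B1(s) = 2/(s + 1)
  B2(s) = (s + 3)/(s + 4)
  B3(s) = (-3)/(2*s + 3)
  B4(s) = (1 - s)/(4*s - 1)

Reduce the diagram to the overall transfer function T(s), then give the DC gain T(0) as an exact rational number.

The answer is 5/2.

Reasoning:
Step 1 - cascade B1, B2: (2*s + 6)/(s^2 + 5*s + 4)
Step 2 - cascade B3, B4: (3*s - 3)/(8*s^2 + 10*s - 3)
Step 3 - parallel reduction of (B1*B2), (B3*B4): (19*s^3 + 80*s^2 + 51*s - 30)/(8*s^4 + 50*s^3 + 79*s^2 + 25*s - 12)
Evaluating the step-3 result (the overall T(s)) at s = 0 gives T(0) = -30/(-12) = 5/2.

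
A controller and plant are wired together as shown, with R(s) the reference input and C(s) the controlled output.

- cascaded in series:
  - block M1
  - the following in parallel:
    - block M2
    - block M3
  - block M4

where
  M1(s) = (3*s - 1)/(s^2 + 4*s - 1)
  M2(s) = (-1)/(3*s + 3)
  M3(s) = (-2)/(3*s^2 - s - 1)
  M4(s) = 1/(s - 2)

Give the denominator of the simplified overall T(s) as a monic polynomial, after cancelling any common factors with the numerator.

The answer is s^6 + 8*s^5/3 - 25*s^4/3 - 17*s^3/3 + 20*s^2/3 + 5*s/3 - 2/3.

Reasoning:
(1) add M2, M3 (parallel) -> (-3*s^2 - 5*s - 5)/(9*s^3 + 6*s^2 - 6*s - 3)
(2) series reduction of M1, (M2+M3), M4 -> (-9*s^3 - 12*s^2 - 10*s + 5)/(9*s^6 + 24*s^5 - 75*s^4 - 51*s^3 + 60*s^2 + 15*s - 6)
The result of step 2 is T(s) in lowest terms. Its denominator has leading coefficient 9; dividing the denominator through by 9 makes it monic.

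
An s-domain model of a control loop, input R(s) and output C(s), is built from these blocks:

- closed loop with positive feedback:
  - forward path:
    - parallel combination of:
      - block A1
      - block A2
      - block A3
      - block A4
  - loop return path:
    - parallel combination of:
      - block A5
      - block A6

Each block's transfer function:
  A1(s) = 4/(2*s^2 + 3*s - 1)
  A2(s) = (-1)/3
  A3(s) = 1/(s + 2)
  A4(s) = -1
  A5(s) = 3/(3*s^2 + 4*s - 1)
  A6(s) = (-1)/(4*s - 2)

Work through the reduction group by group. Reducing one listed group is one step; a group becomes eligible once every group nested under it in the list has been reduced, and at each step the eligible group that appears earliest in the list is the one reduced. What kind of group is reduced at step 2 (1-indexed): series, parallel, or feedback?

Step 1 - parallel reduction of A1, A2, A3, A4
Step 2 - sum the parallel branches A5, A6
Step 3 - reduce the feedback loop with forward (A1+A2+A3+A4) and return (A5+A6)
Step 2: parallel.

Final answer: parallel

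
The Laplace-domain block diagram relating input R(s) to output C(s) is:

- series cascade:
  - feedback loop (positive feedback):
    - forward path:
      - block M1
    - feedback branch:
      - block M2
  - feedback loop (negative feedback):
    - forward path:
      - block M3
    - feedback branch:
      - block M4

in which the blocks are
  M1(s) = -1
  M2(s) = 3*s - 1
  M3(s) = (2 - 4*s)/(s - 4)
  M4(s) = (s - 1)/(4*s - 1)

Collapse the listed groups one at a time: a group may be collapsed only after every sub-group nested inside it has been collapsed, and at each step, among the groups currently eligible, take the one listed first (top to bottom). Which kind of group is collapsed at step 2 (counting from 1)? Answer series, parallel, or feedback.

Answer: feedback

Working:
(1) feedback reduction of M1, M2
(2) collapse the loop (M3 forward, M4 return)
(3) combine [M1/(1-M1*M2)], [M3/(1+M3*M4)] in series
The group at step 2 is a feedback group.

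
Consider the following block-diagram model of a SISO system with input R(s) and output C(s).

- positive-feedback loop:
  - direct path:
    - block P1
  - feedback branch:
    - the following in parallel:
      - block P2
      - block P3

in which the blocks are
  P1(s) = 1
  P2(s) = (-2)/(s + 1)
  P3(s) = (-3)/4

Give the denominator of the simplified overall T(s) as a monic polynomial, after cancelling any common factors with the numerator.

Step 1 - combine P2, P3 in parallel = (-3*s - 11)/(4*s + 4)
Step 2 - feedback reduction of P1, (P2+P3) = (4*s + 4)/(7*s + 15)
The result of step 2 is T(s) in lowest terms. Its denominator has leading coefficient 7; dividing the denominator through by 7 makes it monic.

Final answer: s + 15/7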